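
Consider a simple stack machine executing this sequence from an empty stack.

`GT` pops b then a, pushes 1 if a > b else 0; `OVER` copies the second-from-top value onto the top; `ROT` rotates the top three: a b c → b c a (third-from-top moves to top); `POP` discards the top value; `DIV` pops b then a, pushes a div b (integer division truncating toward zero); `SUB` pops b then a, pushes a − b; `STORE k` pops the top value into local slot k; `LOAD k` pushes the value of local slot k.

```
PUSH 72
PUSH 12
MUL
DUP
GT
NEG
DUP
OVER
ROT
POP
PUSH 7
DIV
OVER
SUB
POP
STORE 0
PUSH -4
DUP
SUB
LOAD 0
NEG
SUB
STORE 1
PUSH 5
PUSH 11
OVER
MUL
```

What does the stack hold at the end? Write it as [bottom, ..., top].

[5, 55]

PUSH 72 -> [72]
PUSH 12 -> [72, 12]
MUL     -> [864]
DUP     -> [864, 864]
GT      -> [0]
NEG     -> [0]
DUP     -> [0, 0]
OVER    -> [0, 0, 0]
ROT     -> [0, 0, 0]
POP     -> [0, 0]
PUSH 7  -> [0, 0, 7]
DIV     -> [0, 0]
OVER    -> [0, 0, 0]
SUB     -> [0, 0]
POP     -> [0]
STORE 0 -> []
PUSH -4 -> [-4]
DUP     -> [-4, -4]
SUB     -> [0]
LOAD 0  -> [0, 0]
NEG     -> [0, 0]
SUB     -> [0]
STORE 1 -> []
PUSH 5  -> [5]
PUSH 11 -> [5, 11]
OVER    -> [5, 11, 5]
MUL     -> [5, 55]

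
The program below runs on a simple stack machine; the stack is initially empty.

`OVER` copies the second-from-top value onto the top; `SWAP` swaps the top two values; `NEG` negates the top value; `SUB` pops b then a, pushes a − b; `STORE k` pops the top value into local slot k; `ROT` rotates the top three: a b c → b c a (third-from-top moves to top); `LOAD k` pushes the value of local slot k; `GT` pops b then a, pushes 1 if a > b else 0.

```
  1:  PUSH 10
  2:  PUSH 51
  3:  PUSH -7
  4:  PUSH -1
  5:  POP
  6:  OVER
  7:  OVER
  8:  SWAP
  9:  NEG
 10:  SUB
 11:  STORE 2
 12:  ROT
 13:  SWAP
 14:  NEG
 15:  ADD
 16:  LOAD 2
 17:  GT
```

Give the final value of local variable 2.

PUSH 10 → [10]
PUSH 51 → [10, 51]
PUSH -7 → [10, 51, -7]
PUSH -1 → [10, 51, -7, -1]
POP     → [10, 51, -7]
OVER    → [10, 51, -7, 51]
OVER    → [10, 51, -7, 51, -7]
SWAP    → [10, 51, -7, -7, 51]
NEG     → [10, 51, -7, -7, -51]
SUB     → [10, 51, -7, 44]
STORE 2 → [10, 51, -7]
ROT     → [51, -7, 10]
SWAP    → [51, 10, -7]
NEG     → [51, 10, 7]
ADD     → [51, 17]
LOAD 2  → [51, 17, 44]
GT      → [51, 0]

44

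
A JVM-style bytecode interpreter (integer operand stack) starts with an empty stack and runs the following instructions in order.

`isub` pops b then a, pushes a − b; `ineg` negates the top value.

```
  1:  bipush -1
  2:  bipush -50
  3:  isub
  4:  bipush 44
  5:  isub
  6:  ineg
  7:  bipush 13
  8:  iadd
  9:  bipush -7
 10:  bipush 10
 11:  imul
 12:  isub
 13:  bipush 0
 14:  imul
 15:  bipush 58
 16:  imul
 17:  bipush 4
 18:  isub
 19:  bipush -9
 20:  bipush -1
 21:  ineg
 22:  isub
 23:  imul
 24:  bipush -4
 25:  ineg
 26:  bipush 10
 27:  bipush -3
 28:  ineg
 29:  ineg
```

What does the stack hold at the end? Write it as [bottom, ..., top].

bipush -1  : -1
bipush -50 : -1 -50
isub       : 49
bipush 44  : 49 44
isub       : 5
ineg       : -5
bipush 13  : -5 13
iadd       : 8
bipush -7  : 8 -7
bipush 10  : 8 -7 10
imul       : 8 -70
isub       : 78
bipush 0   : 78 0
imul       : 0
bipush 58  : 0 58
imul       : 0
bipush 4   : 0 4
isub       : -4
bipush -9  : -4 -9
bipush -1  : -4 -9 -1
ineg       : -4 -9 1
isub       : -4 -10
imul       : 40
bipush -4  : 40 -4
ineg       : 40 4
bipush 10  : 40 4 10
bipush -3  : 40 4 10 -3
ineg       : 40 4 10 3
ineg       : 40 4 10 -3

[40, 4, 10, -3]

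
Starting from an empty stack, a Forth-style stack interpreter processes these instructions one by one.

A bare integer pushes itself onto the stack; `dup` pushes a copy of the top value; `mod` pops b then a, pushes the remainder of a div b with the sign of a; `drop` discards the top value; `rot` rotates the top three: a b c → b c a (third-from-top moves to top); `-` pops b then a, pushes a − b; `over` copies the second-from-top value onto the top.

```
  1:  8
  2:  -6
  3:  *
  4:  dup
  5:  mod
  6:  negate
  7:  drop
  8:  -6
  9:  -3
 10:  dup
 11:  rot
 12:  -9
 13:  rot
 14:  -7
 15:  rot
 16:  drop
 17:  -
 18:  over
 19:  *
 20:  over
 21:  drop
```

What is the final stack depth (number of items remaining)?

3

8      → [8]
-6     → [8, -6]
*      → [-48]
dup    → [-48, -48]
mod    → [0]
negate → [0]
drop   → []
-6     → [-6]
-3     → [-6, -3]
dup    → [-6, -3, -3]
rot    → [-3, -3, -6]
-9     → [-3, -3, -6, -9]
rot    → [-3, -6, -9, -3]
-7     → [-3, -6, -9, -3, -7]
rot    → [-3, -6, -3, -7, -9]
drop   → [-3, -6, -3, -7]
-      → [-3, -6, 4]
over   → [-3, -6, 4, -6]
*      → [-3, -6, -24]
over   → [-3, -6, -24, -6]
drop   → [-3, -6, -24]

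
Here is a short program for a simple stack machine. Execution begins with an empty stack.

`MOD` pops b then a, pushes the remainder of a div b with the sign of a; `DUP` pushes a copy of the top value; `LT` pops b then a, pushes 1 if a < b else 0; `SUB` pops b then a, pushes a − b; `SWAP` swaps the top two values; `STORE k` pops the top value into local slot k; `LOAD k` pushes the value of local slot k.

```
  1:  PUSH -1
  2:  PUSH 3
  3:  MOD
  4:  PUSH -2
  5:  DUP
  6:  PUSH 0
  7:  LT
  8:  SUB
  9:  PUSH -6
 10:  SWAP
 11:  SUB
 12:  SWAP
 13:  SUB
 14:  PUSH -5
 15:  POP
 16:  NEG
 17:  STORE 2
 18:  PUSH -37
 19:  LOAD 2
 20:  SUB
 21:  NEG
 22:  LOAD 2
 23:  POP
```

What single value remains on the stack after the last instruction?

39

PUSH -1   [-1]
PUSH 3    [-1, 3]
MOD       [-1]
PUSH -2   [-1, -2]
DUP       [-1, -2, -2]
PUSH 0    [-1, -2, -2, 0]
LT        [-1, -2, 1]
SUB       [-1, -3]
PUSH -6   [-1, -3, -6]
SWAP      [-1, -6, -3]
SUB       [-1, -3]
SWAP      [-3, -1]
SUB       [-2]
PUSH -5   [-2, -5]
POP       [-2]
NEG       [2]
STORE 2   []
PUSH -37  [-37]
LOAD 2    [-37, 2]
SUB       [-39]
NEG       [39]
LOAD 2    [39, 2]
POP       [39]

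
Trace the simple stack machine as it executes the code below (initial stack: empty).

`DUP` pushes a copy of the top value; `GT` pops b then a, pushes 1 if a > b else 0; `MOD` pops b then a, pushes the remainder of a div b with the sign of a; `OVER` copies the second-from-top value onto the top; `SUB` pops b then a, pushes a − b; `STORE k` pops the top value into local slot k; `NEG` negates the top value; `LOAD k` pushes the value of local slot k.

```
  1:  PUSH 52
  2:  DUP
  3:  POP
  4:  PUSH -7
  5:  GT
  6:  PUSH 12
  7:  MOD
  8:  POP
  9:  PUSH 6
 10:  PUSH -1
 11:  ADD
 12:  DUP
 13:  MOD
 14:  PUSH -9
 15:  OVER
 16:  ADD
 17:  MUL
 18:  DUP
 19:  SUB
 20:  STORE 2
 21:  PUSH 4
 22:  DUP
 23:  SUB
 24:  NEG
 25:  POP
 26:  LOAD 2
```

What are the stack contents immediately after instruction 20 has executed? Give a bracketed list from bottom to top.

PUSH 52 → [52]
DUP     → [52, 52]
POP     → [52]
PUSH -7 → [52, -7]
GT      → [1]
PUSH 12 → [1, 12]
MOD     → [1]
POP     → []
PUSH 6  → [6]
PUSH -1 → [6, -1]
ADD     → [5]
DUP     → [5, 5]
MOD     → [0]
PUSH -9 → [0, -9]
OVER    → [0, -9, 0]
ADD     → [0, -9]
MUL     → [0]
DUP     → [0, 0]
SUB     → [0]
STORE 2 → []

[]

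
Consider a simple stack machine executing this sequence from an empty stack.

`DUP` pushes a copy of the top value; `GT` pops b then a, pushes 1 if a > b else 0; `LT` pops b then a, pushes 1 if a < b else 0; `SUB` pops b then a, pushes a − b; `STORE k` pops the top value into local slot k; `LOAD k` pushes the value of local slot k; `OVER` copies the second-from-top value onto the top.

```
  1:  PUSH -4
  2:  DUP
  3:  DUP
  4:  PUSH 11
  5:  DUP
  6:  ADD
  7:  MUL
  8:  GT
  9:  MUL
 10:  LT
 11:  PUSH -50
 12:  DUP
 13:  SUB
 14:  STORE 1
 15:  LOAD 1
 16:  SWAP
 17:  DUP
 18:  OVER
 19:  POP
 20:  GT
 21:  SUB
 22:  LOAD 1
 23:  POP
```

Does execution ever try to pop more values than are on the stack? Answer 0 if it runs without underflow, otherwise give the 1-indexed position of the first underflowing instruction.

PUSH -4  -4
DUP      -4 -4
DUP      -4 -4 -4
PUSH 11  -4 -4 -4 11
DUP      -4 -4 -4 11 11
ADD      -4 -4 -4 22
MUL      -4 -4 -88
GT       -4 1
MUL      -4
LT  — needs 2 operands, stack has 1 → underflow

10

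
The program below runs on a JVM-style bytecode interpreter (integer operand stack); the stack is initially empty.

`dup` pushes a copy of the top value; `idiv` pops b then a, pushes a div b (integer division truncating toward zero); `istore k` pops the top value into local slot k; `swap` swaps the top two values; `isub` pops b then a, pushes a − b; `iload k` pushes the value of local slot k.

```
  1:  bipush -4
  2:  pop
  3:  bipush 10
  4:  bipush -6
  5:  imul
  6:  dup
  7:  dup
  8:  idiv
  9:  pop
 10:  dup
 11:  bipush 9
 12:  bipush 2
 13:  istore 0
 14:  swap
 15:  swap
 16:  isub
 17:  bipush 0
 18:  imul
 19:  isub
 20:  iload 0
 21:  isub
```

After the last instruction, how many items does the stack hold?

1

bipush -4 → -4
pop       → (empty)
bipush 10 → 10
bipush -6 → 10 -6
imul      → -60
dup       → -60 -60
dup       → -60 -60 -60
idiv      → -60 1
pop       → -60
dup       → -60 -60
bipush 9  → -60 -60 9
bipush 2  → -60 -60 9 2
istore 0  → -60 -60 9
swap      → -60 9 -60
swap      → -60 -60 9
isub      → -60 -69
bipush 0  → -60 -69 0
imul      → -60 0
isub      → -60
iload 0   → -60 2
isub      → -62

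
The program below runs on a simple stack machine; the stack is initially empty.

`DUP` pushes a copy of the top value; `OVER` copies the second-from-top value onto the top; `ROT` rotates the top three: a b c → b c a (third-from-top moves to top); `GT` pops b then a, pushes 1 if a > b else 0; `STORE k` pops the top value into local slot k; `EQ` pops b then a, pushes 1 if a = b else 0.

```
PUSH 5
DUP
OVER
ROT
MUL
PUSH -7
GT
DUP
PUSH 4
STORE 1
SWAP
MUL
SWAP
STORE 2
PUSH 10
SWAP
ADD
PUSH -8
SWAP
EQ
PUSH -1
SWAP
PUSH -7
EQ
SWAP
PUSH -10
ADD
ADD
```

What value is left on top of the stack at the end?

-11

PUSH 5   : [5]
DUP      : [5, 5]
OVER     : [5, 5, 5]
ROT      : [5, 5, 5]
MUL      : [5, 25]
PUSH -7  : [5, 25, -7]
GT       : [5, 1]
DUP      : [5, 1, 1]
PUSH 4   : [5, 1, 1, 4]
STORE 1  : [5, 1, 1]
SWAP     : [5, 1, 1]
MUL      : [5, 1]
SWAP     : [1, 5]
STORE 2  : [1]
PUSH 10  : [1, 10]
SWAP     : [10, 1]
ADD      : [11]
PUSH -8  : [11, -8]
SWAP     : [-8, 11]
EQ       : [0]
PUSH -1  : [0, -1]
SWAP     : [-1, 0]
PUSH -7  : [-1, 0, -7]
EQ       : [-1, 0]
SWAP     : [0, -1]
PUSH -10 : [0, -1, -10]
ADD      : [0, -11]
ADD      : [-11]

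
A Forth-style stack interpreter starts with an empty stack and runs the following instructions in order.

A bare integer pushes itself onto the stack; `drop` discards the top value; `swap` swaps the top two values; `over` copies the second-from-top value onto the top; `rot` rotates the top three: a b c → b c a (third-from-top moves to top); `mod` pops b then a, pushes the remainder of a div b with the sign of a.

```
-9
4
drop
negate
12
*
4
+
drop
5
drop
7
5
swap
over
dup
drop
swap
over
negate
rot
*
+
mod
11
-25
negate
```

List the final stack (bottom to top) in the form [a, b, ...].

-9     → [-9]
4      → [-9, 4]
drop   → [-9]
negate → [9]
12     → [9, 12]
*      → [108]
4      → [108, 4]
+      → [112]
drop   → []
5      → [5]
drop   → []
7      → [7]
5      → [7, 5]
swap   → [5, 7]
over   → [5, 7, 5]
dup    → [5, 7, 5, 5]
drop   → [5, 7, 5]
swap   → [5, 5, 7]
over   → [5, 5, 7, 5]
negate → [5, 5, 7, -5]
rot    → [5, 7, -5, 5]
*      → [5, 7, -25]
+      → [5, -18]
mod    → [5]
11     → [5, 11]
-25    → [5, 11, -25]
negate → [5, 11, 25]

[5, 11, 25]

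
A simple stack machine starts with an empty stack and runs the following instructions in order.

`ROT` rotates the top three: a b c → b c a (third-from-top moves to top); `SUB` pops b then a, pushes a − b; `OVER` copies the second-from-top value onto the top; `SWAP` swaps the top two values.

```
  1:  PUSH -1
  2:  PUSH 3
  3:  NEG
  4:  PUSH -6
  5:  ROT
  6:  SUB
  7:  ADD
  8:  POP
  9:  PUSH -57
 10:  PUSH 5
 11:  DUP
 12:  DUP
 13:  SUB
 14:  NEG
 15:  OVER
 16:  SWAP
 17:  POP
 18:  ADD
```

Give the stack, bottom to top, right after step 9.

PUSH -1  -> -1
PUSH 3   -> -1 3
NEG      -> -1 -3
PUSH -6  -> -1 -3 -6
ROT      -> -3 -6 -1
SUB      -> -3 -5
ADD      -> -8
POP      -> (empty)
PUSH -57 -> -57

[-57]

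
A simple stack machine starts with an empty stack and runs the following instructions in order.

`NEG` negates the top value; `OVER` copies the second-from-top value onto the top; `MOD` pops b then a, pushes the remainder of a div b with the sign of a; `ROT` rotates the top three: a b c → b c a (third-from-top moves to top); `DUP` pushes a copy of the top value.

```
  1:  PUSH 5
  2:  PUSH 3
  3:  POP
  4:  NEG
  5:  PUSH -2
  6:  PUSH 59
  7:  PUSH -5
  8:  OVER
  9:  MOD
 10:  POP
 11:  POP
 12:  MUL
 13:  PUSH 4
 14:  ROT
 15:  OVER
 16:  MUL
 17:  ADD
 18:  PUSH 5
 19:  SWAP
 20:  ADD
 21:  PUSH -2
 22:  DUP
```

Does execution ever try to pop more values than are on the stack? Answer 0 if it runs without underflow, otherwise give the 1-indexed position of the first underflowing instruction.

14

PUSH 5   5
PUSH 3   5 3
POP      5
NEG      -5
PUSH -2  -5 -2
PUSH 59  -5 -2 59
PUSH -5  -5 -2 59 -5
OVER     -5 -2 59 -5 59
MOD      -5 -2 59 -5
POP      -5 -2 59
POP      -5 -2
MUL      10
PUSH 4   10 4
ROT  — needs 3 operands, stack has 2 → underflow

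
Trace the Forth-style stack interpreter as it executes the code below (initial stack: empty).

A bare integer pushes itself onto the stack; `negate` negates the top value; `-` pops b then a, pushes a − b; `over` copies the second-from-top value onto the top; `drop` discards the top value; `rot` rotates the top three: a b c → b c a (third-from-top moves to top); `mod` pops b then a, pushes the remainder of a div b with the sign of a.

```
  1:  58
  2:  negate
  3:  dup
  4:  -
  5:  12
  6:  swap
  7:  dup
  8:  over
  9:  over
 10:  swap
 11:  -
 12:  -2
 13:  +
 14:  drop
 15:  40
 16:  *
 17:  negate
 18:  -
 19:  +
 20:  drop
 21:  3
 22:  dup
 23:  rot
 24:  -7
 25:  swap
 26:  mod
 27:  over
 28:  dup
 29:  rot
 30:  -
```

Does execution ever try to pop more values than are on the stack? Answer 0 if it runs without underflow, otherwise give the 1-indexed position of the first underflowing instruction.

58      [58]
negate  [-58]
dup     [-58, -58]
-       [0]
12      [0, 12]
swap    [12, 0]
dup     [12, 0, 0]
over    [12, 0, 0, 0]
over    [12, 0, 0, 0, 0]
swap    [12, 0, 0, 0, 0]
-       [12, 0, 0, 0]
-2      [12, 0, 0, 0, -2]
+       [12, 0, 0, -2]
drop    [12, 0, 0]
40      [12, 0, 0, 40]
*       [12, 0, 0]
negate  [12, 0, 0]
-       [12, 0]
+       [12]
drop    []
3       [3]
dup     [3, 3]
rot  — needs 3 operands, stack has 2 → underflow

23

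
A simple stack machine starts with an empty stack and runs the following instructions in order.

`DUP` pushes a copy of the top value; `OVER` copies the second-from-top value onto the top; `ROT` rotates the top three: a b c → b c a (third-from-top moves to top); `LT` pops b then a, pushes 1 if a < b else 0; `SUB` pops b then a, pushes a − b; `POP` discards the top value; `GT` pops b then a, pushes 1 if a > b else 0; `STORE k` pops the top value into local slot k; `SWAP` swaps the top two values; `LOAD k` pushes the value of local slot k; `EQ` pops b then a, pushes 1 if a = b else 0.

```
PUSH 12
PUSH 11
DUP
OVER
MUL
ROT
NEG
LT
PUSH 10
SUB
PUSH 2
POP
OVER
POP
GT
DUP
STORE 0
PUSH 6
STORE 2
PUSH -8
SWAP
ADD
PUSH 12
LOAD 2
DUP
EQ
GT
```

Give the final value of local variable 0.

PUSH 12 → 12
PUSH 11 → 12 11
DUP     → 12 11 11
OVER    → 12 11 11 11
MUL     → 12 11 121
ROT     → 11 121 12
NEG     → 11 121 -12
LT      → 11 0
PUSH 10 → 11 0 10
SUB     → 11 -10
PUSH 2  → 11 -10 2
POP     → 11 -10
OVER    → 11 -10 11
POP     → 11 -10
GT      → 1
DUP     → 1 1
STORE 0 → 1
PUSH 6  → 1 6
STORE 2 → 1
PUSH -8 → 1 -8
SWAP    → -8 1
ADD     → -7
PUSH 12 → -7 12
LOAD 2  → -7 12 6
DUP     → -7 12 6 6
EQ      → -7 12 1
GT      → -7 1

1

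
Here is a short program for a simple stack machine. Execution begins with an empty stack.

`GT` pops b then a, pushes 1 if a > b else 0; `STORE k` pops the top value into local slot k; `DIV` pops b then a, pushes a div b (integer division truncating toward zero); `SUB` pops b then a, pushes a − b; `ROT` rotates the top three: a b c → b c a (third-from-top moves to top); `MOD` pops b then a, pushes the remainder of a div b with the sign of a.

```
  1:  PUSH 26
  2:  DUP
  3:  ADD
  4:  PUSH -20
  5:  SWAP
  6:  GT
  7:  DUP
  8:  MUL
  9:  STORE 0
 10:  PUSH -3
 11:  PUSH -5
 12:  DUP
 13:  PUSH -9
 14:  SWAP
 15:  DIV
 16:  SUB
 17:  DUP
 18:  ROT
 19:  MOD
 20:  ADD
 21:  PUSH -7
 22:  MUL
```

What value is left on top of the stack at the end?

PUSH 26  → 26
DUP      → 26 26
ADD      → 52
PUSH -20 → 52 -20
SWAP     → -20 52
GT       → 0
DUP      → 0 0
MUL      → 0
STORE 0  → (empty)
PUSH -3  → -3
PUSH -5  → -3 -5
DUP      → -3 -5 -5
PUSH -9  → -3 -5 -5 -9
SWAP     → -3 -5 -9 -5
DIV      → -3 -5 1
SUB      → -3 -6
DUP      → -3 -6 -6
ROT      → -6 -6 -3
MOD      → -6 0
ADD      → -6
PUSH -7  → -6 -7
MUL      → 42

42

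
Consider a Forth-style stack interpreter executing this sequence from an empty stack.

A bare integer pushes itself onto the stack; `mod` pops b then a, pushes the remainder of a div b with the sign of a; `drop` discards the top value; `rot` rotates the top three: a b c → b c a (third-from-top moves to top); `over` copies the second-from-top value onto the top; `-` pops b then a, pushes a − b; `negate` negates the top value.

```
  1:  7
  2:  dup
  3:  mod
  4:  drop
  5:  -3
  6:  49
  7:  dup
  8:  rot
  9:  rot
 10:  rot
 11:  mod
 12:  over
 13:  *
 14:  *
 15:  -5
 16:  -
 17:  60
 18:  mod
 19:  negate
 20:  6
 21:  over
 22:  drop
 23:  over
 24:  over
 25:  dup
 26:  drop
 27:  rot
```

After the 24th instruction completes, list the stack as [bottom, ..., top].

7      → [7]
dup    → [7, 7]
mod    → [0]
drop   → []
-3     → [-3]
49     → [-3, 49]
dup    → [-3, 49, 49]
rot    → [49, 49, -3]
rot    → [49, -3, 49]
rot    → [-3, 49, 49]
mod    → [-3, 0]
over   → [-3, 0, -3]
*      → [-3, 0]
*      → [0]
-5     → [0, -5]
-      → [5]
60     → [5, 60]
mod    → [5]
negate → [-5]
6      → [-5, 6]
over   → [-5, 6, -5]
drop   → [-5, 6]
over   → [-5, 6, -5]
over   → [-5, 6, -5, 6]

[-5, 6, -5, 6]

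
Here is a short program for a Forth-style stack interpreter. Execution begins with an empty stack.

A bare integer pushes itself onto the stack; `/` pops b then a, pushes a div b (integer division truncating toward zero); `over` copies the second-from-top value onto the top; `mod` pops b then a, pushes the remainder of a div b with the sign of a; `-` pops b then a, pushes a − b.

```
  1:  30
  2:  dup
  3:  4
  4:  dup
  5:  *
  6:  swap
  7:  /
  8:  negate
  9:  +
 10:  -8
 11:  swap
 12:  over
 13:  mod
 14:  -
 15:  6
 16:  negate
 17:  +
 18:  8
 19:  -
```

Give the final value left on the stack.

-28

30      30
dup     30 30
4       30 30 4
dup     30 30 4 4
*       30 30 16
swap    30 16 30
/       30 0
negate  30 0
+       30
-8      30 -8
swap    -8 30
over    -8 30 -8
mod     -8 6
-       -14
6       -14 6
negate  -14 -6
+       -20
8       -20 8
-       -28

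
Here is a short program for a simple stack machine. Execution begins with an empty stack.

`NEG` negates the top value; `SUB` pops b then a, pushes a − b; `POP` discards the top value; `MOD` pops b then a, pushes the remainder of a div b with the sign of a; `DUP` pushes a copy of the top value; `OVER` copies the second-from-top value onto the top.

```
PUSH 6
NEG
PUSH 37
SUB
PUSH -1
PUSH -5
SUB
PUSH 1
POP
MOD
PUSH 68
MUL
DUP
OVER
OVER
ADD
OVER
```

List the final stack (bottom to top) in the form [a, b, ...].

PUSH 6  -> 6
NEG     -> -6
PUSH 37 -> -6 37
SUB     -> -43
PUSH -1 -> -43 -1
PUSH -5 -> -43 -1 -5
SUB     -> -43 4
PUSH 1  -> -43 4 1
POP     -> -43 4
MOD     -> -3
PUSH 68 -> -3 68
MUL     -> -204
DUP     -> -204 -204
OVER    -> -204 -204 -204
OVER    -> -204 -204 -204 -204
ADD     -> -204 -204 -408
OVER    -> -204 -204 -408 -204

[-204, -204, -408, -204]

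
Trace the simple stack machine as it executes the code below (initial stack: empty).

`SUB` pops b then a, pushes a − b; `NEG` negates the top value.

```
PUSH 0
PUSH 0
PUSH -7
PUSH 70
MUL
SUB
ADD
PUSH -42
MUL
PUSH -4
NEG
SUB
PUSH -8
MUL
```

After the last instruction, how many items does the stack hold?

1

PUSH 0    [0]
PUSH 0    [0, 0]
PUSH -7   [0, 0, -7]
PUSH 70   [0, 0, -7, 70]
MUL       [0, 0, -490]
SUB       [0, 490]
ADD       [490]
PUSH -42  [490, -42]
MUL       [-20580]
PUSH -4   [-20580, -4]
NEG       [-20580, 4]
SUB       [-20584]
PUSH -8   [-20584, -8]
MUL       [164672]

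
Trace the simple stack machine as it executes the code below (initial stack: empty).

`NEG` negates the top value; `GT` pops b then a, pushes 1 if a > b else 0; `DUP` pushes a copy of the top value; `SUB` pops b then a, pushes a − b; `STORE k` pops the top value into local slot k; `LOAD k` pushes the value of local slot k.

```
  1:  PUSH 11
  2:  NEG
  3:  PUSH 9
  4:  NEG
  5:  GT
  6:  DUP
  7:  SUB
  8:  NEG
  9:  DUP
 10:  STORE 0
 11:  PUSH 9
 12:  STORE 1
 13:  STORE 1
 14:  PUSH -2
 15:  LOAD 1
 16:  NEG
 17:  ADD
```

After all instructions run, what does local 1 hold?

0

PUSH 11  [11]
NEG      [-11]
PUSH 9   [-11, 9]
NEG      [-11, -9]
GT       [0]
DUP      [0, 0]
SUB      [0]
NEG      [0]
DUP      [0, 0]
STORE 0  [0]
PUSH 9   [0, 9]
STORE 1  [0]
STORE 1  []
PUSH -2  [-2]
LOAD 1   [-2, 0]
NEG      [-2, 0]
ADD      [-2]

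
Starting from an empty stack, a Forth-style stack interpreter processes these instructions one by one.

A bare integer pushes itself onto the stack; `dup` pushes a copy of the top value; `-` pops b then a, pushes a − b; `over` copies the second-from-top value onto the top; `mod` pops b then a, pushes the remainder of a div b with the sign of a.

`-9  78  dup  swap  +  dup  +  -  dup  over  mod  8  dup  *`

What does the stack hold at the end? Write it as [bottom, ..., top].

[-321, 0, 64]

-9    [-9]
78    [-9, 78]
dup   [-9, 78, 78]
swap  [-9, 78, 78]
+     [-9, 156]
dup   [-9, 156, 156]
+     [-9, 312]
-     [-321]
dup   [-321, -321]
over  [-321, -321, -321]
mod   [-321, 0]
8     [-321, 0, 8]
dup   [-321, 0, 8, 8]
*     [-321, 0, 64]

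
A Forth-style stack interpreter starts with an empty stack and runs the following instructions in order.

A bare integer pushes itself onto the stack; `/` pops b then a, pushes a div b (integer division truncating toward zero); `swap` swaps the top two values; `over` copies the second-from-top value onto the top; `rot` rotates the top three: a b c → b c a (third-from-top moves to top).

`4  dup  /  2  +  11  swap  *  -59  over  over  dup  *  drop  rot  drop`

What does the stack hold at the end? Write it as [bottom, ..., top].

4    → 4
dup  → 4 4
/    → 1
2    → 1 2
+    → 3
11   → 3 11
swap → 11 3
*    → 33
-59  → 33 -59
over → 33 -59 33
over → 33 -59 33 -59
dup  → 33 -59 33 -59 -59
*    → 33 -59 33 3481
drop → 33 -59 33
rot  → -59 33 33
drop → -59 33

[-59, 33]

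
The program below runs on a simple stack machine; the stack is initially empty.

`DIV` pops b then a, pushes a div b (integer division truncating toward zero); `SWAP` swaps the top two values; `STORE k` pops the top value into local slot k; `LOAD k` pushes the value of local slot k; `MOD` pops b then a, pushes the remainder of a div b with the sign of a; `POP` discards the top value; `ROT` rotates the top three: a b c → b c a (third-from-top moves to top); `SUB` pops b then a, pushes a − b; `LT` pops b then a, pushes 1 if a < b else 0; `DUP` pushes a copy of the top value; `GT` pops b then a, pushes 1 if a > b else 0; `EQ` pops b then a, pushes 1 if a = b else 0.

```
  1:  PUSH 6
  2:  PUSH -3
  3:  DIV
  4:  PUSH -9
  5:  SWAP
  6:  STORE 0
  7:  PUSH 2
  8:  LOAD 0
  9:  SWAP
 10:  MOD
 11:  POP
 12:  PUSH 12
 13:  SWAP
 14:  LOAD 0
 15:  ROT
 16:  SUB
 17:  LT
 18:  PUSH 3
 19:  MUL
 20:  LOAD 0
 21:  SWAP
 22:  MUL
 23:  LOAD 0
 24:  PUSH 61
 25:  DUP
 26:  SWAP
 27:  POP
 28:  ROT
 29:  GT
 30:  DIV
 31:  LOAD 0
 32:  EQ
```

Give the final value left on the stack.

1

PUSH 6  → 6
PUSH -3 → 6 -3
DIV     → -2
PUSH -9 → -2 -9
SWAP    → -9 -2
STORE 0 → -9
PUSH 2  → -9 2
LOAD 0  → -9 2 -2
SWAP    → -9 -2 2
MOD     → -9 0
POP     → -9
PUSH 12 → -9 12
SWAP    → 12 -9
LOAD 0  → 12 -9 -2
ROT     → -9 -2 12
SUB     → -9 -14
LT      → 0
PUSH 3  → 0 3
MUL     → 0
LOAD 0  → 0 -2
SWAP    → -2 0
MUL     → 0
LOAD 0  → 0 -2
PUSH 61 → 0 -2 61
DUP     → 0 -2 61 61
SWAP    → 0 -2 61 61
POP     → 0 -2 61
ROT     → -2 61 0
GT      → -2 1
DIV     → -2
LOAD 0  → -2 -2
EQ      → 1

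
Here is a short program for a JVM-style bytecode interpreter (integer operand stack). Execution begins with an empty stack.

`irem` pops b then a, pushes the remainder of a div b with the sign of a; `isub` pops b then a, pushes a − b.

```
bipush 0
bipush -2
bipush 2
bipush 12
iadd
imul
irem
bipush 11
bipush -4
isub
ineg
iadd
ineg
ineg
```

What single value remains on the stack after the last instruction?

bipush 0  → 0
bipush -2 → 0 -2
bipush 2  → 0 -2 2
bipush 12 → 0 -2 2 12
iadd      → 0 -2 14
imul      → 0 -28
irem      → 0
bipush 11 → 0 11
bipush -4 → 0 11 -4
isub      → 0 15
ineg      → 0 -15
iadd      → -15
ineg      → 15
ineg      → -15

-15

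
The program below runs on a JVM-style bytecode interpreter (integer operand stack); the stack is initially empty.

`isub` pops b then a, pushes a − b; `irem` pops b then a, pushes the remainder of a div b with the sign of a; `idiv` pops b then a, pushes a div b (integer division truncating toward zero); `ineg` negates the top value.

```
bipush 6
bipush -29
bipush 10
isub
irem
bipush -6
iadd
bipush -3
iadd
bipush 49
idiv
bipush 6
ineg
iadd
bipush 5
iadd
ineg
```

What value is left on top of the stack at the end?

bipush 6    [6]
bipush -29  [6, -29]
bipush 10   [6, -29, 10]
isub        [6, -39]
irem        [6]
bipush -6   [6, -6]
iadd        [0]
bipush -3   [0, -3]
iadd        [-3]
bipush 49   [-3, 49]
idiv        [0]
bipush 6    [0, 6]
ineg        [0, -6]
iadd        [-6]
bipush 5    [-6, 5]
iadd        [-1]
ineg        [1]

1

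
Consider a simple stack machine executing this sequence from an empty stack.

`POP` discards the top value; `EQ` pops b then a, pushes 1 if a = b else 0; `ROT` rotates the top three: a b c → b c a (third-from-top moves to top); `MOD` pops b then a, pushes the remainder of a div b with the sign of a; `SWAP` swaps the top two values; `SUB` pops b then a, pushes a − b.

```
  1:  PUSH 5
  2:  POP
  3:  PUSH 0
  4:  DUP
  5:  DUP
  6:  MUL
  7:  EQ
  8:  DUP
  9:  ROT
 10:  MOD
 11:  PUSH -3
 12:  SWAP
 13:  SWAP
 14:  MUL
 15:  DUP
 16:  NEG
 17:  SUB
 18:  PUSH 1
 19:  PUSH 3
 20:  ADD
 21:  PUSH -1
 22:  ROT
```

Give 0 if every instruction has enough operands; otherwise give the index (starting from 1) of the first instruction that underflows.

PUSH 5 -> 5
POP    -> (empty)
PUSH 0 -> 0
DUP    -> 0 0
DUP    -> 0 0 0
MUL    -> 0 0
EQ     -> 1
DUP    -> 1 1
ROT  — needs 3 operands, stack has 2 → underflow

9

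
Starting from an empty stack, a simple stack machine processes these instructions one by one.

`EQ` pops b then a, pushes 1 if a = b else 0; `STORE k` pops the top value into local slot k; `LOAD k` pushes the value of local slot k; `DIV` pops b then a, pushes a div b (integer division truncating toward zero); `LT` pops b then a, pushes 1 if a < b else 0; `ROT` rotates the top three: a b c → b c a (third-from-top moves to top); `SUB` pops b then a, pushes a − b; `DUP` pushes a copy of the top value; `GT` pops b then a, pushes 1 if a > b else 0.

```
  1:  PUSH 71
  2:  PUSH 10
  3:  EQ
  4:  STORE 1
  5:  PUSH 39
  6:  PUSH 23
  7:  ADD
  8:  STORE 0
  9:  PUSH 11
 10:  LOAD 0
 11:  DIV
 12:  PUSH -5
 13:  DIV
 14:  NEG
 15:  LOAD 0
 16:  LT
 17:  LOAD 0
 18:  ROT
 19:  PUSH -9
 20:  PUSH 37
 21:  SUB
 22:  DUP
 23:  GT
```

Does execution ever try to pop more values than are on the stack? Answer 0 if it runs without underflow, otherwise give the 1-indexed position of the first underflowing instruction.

18

PUSH 71 : [71]
PUSH 10 : [71, 10]
EQ      : [0]
STORE 1 : []
PUSH 39 : [39]
PUSH 23 : [39, 23]
ADD     : [62]
STORE 0 : []
PUSH 11 : [11]
LOAD 0  : [11, 62]
DIV     : [0]
PUSH -5 : [0, -5]
DIV     : [0]
NEG     : [0]
LOAD 0  : [0, 62]
LT      : [1]
LOAD 0  : [1, 62]
ROT  — needs 3 operands, stack has 2 → underflow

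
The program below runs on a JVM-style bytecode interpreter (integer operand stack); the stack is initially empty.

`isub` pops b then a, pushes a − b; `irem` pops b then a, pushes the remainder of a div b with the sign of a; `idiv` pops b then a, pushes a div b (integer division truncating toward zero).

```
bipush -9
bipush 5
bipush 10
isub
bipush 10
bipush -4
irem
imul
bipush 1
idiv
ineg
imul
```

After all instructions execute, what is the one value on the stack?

-90

bipush -9 -> -9
bipush 5  -> -9 5
bipush 10 -> -9 5 10
isub      -> -9 -5
bipush 10 -> -9 -5 10
bipush -4 -> -9 -5 10 -4
irem      -> -9 -5 2
imul      -> -9 -10
bipush 1  -> -9 -10 1
idiv      -> -9 -10
ineg      -> -9 10
imul      -> -90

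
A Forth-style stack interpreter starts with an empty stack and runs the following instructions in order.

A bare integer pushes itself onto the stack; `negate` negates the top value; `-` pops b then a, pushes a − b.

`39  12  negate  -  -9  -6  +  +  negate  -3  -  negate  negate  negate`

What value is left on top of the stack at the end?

33

39     : 39
12     : 39 12
negate : 39 -12
-      : 51
-9     : 51 -9
-6     : 51 -9 -6
+      : 51 -15
+      : 36
negate : -36
-3     : -36 -3
-      : -33
negate : 33
negate : -33
negate : 33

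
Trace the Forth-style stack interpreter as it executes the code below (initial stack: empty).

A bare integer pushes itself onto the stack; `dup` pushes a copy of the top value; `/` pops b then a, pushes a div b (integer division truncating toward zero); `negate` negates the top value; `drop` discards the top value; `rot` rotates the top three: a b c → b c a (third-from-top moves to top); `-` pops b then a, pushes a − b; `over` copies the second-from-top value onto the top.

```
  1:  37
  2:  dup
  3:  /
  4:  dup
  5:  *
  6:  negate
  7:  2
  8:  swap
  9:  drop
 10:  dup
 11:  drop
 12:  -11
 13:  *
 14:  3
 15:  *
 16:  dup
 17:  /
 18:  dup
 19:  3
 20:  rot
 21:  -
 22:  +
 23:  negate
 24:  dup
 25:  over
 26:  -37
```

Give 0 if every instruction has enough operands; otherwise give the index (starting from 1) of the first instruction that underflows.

0

37     : 37
dup    : 37 37
/      : 1
dup    : 1 1
*      : 1
negate : -1
2      : -1 2
swap   : 2 -1
drop   : 2
dup    : 2 2
drop   : 2
-11    : 2 -11
*      : -22
3      : -22 3
*      : -66
dup    : -66 -66
/      : 1
dup    : 1 1
3      : 1 1 3
rot    : 1 3 1
-      : 1 2
+      : 3
negate : -3
dup    : -3 -3
over   : -3 -3 -3
-37    : -3 -3 -3 -37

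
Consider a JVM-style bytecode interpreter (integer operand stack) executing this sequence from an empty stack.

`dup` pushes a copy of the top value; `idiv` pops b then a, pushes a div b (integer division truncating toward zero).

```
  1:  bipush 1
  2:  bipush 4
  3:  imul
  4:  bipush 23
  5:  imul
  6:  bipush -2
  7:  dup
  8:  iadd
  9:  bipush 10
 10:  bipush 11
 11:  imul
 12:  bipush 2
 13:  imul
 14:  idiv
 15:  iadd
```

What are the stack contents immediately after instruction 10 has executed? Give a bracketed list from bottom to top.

bipush 1  : [1]
bipush 4  : [1, 4]
imul      : [4]
bipush 23 : [4, 23]
imul      : [92]
bipush -2 : [92, -2]
dup       : [92, -2, -2]
iadd      : [92, -4]
bipush 10 : [92, -4, 10]
bipush 11 : [92, -4, 10, 11]

[92, -4, 10, 11]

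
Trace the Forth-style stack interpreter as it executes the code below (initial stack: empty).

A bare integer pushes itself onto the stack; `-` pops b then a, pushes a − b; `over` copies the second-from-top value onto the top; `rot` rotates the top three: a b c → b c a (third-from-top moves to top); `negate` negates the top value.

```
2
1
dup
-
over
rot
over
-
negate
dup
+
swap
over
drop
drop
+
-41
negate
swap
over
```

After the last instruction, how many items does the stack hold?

2       2
1       2 1
dup     2 1 1
-       2 0
over    2 0 2
rot     0 2 2
over    0 2 2 2
-       0 2 0
negate  0 2 0
dup     0 2 0 0
+       0 2 0
swap    0 0 2
over    0 0 2 0
drop    0 0 2
drop    0 0
+       0
-41     0 -41
negate  0 41
swap    41 0
over    41 0 41

3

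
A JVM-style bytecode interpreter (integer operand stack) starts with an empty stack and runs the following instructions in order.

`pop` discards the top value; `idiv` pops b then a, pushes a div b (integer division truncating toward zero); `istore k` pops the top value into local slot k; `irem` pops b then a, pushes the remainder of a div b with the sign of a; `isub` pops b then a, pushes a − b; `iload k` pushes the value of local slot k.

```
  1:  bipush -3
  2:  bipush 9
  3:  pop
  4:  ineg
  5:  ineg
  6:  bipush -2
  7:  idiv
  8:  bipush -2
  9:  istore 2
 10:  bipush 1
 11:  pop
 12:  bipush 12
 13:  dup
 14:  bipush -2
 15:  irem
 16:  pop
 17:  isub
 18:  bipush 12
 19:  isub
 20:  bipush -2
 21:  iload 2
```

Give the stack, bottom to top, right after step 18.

bipush -3 : [-3]
bipush 9  : [-3, 9]
pop       : [-3]
ineg      : [3]
ineg      : [-3]
bipush -2 : [-3, -2]
idiv      : [1]
bipush -2 : [1, -2]
istore 2  : [1]
bipush 1  : [1, 1]
pop       : [1]
bipush 12 : [1, 12]
dup       : [1, 12, 12]
bipush -2 : [1, 12, 12, -2]
irem      : [1, 12, 0]
pop       : [1, 12]
isub      : [-11]
bipush 12 : [-11, 12]

[-11, 12]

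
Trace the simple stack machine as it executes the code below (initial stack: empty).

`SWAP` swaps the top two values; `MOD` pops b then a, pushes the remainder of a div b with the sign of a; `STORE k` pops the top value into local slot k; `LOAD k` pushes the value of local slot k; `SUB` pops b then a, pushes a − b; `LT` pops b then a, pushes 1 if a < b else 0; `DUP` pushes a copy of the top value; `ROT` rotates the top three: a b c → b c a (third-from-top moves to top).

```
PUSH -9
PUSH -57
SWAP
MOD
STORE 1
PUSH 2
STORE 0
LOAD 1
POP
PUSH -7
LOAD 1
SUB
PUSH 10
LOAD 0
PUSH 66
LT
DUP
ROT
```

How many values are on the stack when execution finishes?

PUSH -9  -> [-9]
PUSH -57 -> [-9, -57]
SWAP     -> [-57, -9]
MOD      -> [-3]
STORE 1  -> []
PUSH 2   -> [2]
STORE 0  -> []
LOAD 1   -> [-3]
POP      -> []
PUSH -7  -> [-7]
LOAD 1   -> [-7, -3]
SUB      -> [-4]
PUSH 10  -> [-4, 10]
LOAD 0   -> [-4, 10, 2]
PUSH 66  -> [-4, 10, 2, 66]
LT       -> [-4, 10, 1]
DUP      -> [-4, 10, 1, 1]
ROT      -> [-4, 1, 1, 10]

4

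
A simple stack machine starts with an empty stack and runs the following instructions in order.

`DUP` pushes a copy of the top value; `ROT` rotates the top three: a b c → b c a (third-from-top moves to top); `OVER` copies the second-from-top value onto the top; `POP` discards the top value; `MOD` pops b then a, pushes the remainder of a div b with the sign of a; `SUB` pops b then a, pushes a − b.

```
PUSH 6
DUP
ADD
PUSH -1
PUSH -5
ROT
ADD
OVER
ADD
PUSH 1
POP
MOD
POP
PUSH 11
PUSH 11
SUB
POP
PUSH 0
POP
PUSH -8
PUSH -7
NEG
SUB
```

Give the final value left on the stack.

-15

PUSH 6  → [6]
DUP     → [6, 6]
ADD     → [12]
PUSH -1 → [12, -1]
PUSH -5 → [12, -1, -5]
ROT     → [-1, -5, 12]
ADD     → [-1, 7]
OVER    → [-1, 7, -1]
ADD     → [-1, 6]
PUSH 1  → [-1, 6, 1]
POP     → [-1, 6]
MOD     → [-1]
POP     → []
PUSH 11 → [11]
PUSH 11 → [11, 11]
SUB     → [0]
POP     → []
PUSH 0  → [0]
POP     → []
PUSH -8 → [-8]
PUSH -7 → [-8, -7]
NEG     → [-8, 7]
SUB     → [-15]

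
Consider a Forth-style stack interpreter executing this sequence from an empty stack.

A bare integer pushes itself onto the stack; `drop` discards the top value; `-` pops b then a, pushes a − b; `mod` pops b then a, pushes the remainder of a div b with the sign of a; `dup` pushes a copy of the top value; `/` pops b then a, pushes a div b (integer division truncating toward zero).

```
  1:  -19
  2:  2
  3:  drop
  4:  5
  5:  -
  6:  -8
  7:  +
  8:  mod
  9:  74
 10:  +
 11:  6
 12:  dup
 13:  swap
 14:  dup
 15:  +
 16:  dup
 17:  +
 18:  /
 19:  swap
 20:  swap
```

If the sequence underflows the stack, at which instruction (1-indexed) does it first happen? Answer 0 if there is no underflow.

8

-19   -19
2     -19 2
drop  -19
5     -19 5
-     -24
-8    -24 -8
+     -32
mod  — needs 2 operands, stack has 1 → underflow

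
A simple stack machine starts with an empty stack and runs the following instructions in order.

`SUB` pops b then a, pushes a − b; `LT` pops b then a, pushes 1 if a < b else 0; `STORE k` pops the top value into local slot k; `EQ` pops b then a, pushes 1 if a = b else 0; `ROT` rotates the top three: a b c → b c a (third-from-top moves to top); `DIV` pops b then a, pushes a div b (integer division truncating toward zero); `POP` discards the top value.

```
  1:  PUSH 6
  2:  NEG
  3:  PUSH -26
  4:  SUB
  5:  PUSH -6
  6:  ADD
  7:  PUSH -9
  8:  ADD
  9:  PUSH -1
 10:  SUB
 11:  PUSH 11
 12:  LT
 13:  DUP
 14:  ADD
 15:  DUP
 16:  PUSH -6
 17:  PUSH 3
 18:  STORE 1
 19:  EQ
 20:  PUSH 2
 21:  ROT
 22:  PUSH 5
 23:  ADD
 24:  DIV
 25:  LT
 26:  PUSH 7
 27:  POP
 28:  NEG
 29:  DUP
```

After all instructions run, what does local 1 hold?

PUSH 6   → 6
NEG      → -6
PUSH -26 → -6 -26
SUB      → 20
PUSH -6  → 20 -6
ADD      → 14
PUSH -9  → 14 -9
ADD      → 5
PUSH -1  → 5 -1
SUB      → 6
PUSH 11  → 6 11
LT       → 1
DUP      → 1 1
ADD      → 2
DUP      → 2 2
PUSH -6  → 2 2 -6
PUSH 3   → 2 2 -6 3
STORE 1  → 2 2 -6
EQ       → 2 0
PUSH 2   → 2 0 2
ROT      → 0 2 2
PUSH 5   → 0 2 2 5
ADD      → 0 2 7
DIV      → 0 0
LT       → 0
PUSH 7   → 0 7
POP      → 0
NEG      → 0
DUP      → 0 0

3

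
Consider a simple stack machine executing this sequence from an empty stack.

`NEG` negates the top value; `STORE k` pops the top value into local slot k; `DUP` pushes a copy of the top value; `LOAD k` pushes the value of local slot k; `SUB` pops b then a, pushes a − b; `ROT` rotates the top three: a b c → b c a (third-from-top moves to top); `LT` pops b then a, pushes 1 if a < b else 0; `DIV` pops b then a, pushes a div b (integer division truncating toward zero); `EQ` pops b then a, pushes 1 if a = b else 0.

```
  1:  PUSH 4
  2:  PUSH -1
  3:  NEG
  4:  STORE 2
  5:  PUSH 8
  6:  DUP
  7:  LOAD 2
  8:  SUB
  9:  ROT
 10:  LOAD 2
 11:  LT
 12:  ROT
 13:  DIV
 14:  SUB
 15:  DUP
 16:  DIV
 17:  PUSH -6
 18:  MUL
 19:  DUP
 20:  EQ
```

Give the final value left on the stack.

1

PUSH 4  → 4
PUSH -1 → 4 -1
NEG     → 4 1
STORE 2 → 4
PUSH 8  → 4 8
DUP     → 4 8 8
LOAD 2  → 4 8 8 1
SUB     → 4 8 7
ROT     → 8 7 4
LOAD 2  → 8 7 4 1
LT      → 8 7 0
ROT     → 7 0 8
DIV     → 7 0
SUB     → 7
DUP     → 7 7
DIV     → 1
PUSH -6 → 1 -6
MUL     → -6
DUP     → -6 -6
EQ      → 1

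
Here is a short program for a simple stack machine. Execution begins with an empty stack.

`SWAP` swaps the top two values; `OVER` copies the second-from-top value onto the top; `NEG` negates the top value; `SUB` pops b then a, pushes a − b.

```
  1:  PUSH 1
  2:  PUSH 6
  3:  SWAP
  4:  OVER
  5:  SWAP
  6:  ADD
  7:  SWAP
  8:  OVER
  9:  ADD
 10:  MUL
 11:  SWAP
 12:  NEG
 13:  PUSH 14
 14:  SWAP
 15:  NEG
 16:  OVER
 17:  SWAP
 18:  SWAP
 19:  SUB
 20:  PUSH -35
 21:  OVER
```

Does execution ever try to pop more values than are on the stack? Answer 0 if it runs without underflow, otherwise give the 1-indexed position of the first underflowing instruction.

PUSH 1 : [1]
PUSH 6 : [1, 6]
SWAP   : [6, 1]
OVER   : [6, 1, 6]
SWAP   : [6, 6, 1]
ADD    : [6, 7]
SWAP   : [7, 6]
OVER   : [7, 6, 7]
ADD    : [7, 13]
MUL    : [91]
SWAP  — needs 2 operands, stack has 1 → underflow

11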